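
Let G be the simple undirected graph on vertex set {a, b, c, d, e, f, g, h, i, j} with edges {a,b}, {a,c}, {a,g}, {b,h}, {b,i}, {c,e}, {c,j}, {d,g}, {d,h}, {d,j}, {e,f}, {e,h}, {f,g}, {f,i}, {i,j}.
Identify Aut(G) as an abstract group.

G is 3-regular on 10 vertices with no triangles and no 4-cycles (girth 5): this is the Petersen graph. Viewing the Petersen graph as the Kneser graph K(5,2) — vertices are 2-subsets of {1,…,5}, edges join disjoint pairs — its automorphisms are exactly the permutations of the 5-element set, so Aut ≅ S_5 of order 120.

the symmetric group S_5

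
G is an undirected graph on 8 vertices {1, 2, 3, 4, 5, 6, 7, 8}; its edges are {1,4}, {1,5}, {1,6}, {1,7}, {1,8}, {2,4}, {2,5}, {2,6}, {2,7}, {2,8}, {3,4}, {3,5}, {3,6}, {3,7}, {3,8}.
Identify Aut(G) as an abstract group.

S_3 × S_5

The vertices split by degree into {1, 2, 3} (degree 5) and {4, 5, 6, 7, 8} (degree 3); every edge runs between the two parts, so G is the complete bipartite graph K_{3,5}. The parts have unequal sizes, so no automorphism swaps them; each part is permuted independently, giving S_3 × S_5 of order 3!·5! = 720.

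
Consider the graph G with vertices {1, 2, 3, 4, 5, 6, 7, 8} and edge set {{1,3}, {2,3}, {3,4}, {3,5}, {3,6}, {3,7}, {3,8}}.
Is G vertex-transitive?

No

Vertex 3 is the only vertex of degree 7, so every automorphism fixes it; G is not vertex-transitive.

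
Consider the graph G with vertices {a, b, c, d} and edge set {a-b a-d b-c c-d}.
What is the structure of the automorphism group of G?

G is 2-regular and bipartite on 2^2 = 4 vertices with girth 4; it is the hypercube graph Q_2. Aut(Q_2) consists of the signed permutations of the 2 coordinate axes: 2! permutations times 2^2 sign flips, so |Aut| = 2^2·2! = 8.

Z_2^2 ⋊ S_2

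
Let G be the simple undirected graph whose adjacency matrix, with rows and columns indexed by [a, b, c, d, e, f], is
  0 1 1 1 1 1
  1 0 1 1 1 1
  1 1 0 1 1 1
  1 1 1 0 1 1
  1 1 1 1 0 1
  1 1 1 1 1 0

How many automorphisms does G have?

All 6 vertices are pairwise adjacent: G = K_6. Any permutation of the 6 vertices preserves K_6, so Aut(K_6) = S_6 of order 6! = 720.

720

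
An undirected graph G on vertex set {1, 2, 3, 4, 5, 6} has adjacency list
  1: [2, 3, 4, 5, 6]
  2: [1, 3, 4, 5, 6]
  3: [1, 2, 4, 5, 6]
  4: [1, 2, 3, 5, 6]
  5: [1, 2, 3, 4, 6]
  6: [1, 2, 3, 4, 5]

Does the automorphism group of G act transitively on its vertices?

Every vertex has degree 5, so G is the complete graph K_6. Every bijection on the vertex set is an automorphism of K_6; hence Aut(K_6) ≅ S_6, order 720. This group acts transitively on the 6 vertices.

Yes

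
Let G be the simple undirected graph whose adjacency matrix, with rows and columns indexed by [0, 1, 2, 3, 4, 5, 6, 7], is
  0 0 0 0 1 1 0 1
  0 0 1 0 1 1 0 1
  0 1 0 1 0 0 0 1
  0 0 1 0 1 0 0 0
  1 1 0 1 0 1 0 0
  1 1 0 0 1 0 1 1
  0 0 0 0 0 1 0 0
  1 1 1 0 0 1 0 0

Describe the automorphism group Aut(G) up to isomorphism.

Degrees alone do not determine every vertex (e.g. 0 and 2 both have degree 3), but their neighbour-degree multisets differ: N(0) has degrees [4, 4, 5] while N(2) has degrees [2, 4, 4]. Repeating this refinement separates all vertices, so the only automorphism is the identity.

the trivial group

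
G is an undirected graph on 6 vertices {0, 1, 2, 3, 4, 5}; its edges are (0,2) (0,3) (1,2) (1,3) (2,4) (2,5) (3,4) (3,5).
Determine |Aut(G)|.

The vertices split by degree into {2, 3} (degree 4) and {0, 1, 4, 5} (degree 2); every edge runs between the two parts, so G is the complete bipartite graph K_{2,4}. The parts have unequal sizes, so no automorphism swaps them; each part is permuted independently, giving S_4 × S_2 of order 4!·2! = 48.

48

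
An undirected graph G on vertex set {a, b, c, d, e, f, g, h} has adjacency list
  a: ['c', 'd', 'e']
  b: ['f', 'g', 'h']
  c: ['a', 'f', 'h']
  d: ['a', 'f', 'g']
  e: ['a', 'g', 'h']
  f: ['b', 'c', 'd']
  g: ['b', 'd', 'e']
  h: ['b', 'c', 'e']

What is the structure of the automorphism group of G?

Z_2^3 ⋊ S_3

G is 3-regular and bipartite on 2^3 = 8 vertices with girth 4; it is the hypercube graph Q_3. Aut(Q_3) consists of the signed permutations of the 3 coordinate axes: 3! permutations times 2^3 sign flips, so |Aut| = 2^3·3! = 48.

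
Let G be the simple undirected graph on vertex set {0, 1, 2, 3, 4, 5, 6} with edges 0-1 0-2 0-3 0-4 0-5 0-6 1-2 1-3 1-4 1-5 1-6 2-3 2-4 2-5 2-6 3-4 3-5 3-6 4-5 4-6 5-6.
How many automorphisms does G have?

All 7 vertices are pairwise adjacent: G = K_7. Every bijection on the vertex set is an automorphism of K_7; hence Aut(K_7) ≅ S_7, order 5040.

5040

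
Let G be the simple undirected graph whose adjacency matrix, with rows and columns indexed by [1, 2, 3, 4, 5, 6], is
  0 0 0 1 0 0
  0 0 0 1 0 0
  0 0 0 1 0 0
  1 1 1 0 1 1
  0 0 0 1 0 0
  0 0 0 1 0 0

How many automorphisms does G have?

120

Vertex 4 has degree 5 and every other vertex has degree 1, so G is the star K_{1,5} with centre 4. The 5 leaves are pairwise interchangeable while the centre is fixed, giving Aut(G) = S_5.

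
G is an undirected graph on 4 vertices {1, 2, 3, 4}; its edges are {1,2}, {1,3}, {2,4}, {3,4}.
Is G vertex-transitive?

G is 2-regular and connected on 4 vertices, i.e. the cycle C_4. The automorphisms of the 4-cycle are exactly the symmetries of a regular 4-gon: the dihedral group D_4, |D_4| = 8. Under this action every vertex can be carried to every other, so G is vertex-transitive.

Yes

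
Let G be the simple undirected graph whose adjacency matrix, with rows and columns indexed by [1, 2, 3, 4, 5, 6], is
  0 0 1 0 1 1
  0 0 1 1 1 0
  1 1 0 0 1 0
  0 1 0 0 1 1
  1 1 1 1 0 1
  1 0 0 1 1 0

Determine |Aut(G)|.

10

Vertex 5 is the unique vertex of degree 5; the remaining 5 vertices each have degree 3 and induce a cycle, so G is the wheel on 6 vertices with hub 5. Every automorphism fixes the hub and acts on the rim 5-cycle, so Aut(G) ≅ Aut(C_5) = D_5 of order 10.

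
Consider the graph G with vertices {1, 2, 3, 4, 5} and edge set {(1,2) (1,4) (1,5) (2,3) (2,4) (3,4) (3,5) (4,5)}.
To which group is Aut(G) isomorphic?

Vertex 4 is the unique vertex of degree 4; the remaining 4 vertices each have degree 3 and induce a cycle, so G is the wheel on 5 vertices with hub 4. Every automorphism fixes the hub and acts on the rim 4-cycle, so Aut(G) ≅ Aut(C_4) = D_4 of order 8.

D_4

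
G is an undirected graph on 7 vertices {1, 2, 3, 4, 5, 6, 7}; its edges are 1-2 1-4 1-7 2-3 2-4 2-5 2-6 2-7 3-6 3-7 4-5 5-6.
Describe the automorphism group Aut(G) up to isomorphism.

D_6

Vertex 2 is the unique vertex of degree 6; the remaining 6 vertices each have degree 3 and induce a cycle, so G is the wheel on 7 vertices with hub 2. With the hub fixed, the remaining symmetry is that of the rim cycle C_6, giving the dihedral group D_6.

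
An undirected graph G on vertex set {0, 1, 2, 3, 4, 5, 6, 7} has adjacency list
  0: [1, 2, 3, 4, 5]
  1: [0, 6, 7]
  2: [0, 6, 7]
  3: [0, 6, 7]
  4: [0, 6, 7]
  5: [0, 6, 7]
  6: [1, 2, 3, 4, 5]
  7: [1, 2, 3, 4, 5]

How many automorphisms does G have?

720

The vertices split by degree into {0, 6, 7} (degree 5) and {1, 2, 3, 4, 5} (degree 3); every edge runs between the two parts, so G is the complete bipartite graph K_{3,5}. The parts have unequal sizes, so no automorphism swaps them; each part is permuted independently, giving S_3 × S_5 of order 3!·5! = 720.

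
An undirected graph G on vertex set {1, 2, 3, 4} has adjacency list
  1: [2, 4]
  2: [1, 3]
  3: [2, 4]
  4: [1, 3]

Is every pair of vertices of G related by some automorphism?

Yes

Every vertex has degree 2 and the graph is connected, so G is the 4-cycle C_4. The automorphisms of the 4-cycle are exactly the symmetries of a regular 4-gon: the dihedral group D_4, |D_4| = 8. This group acts transitively on the 4 vertices.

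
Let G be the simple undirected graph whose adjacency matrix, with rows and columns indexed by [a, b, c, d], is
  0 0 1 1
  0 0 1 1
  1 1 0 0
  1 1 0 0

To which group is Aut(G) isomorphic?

Every vertex has degree 2 and the graph is connected, so G is the 4-cycle C_4. C_4 has 4 rotations and 4 reflections, so Aut(C_4) ≅ D_4 of order 8.

D_4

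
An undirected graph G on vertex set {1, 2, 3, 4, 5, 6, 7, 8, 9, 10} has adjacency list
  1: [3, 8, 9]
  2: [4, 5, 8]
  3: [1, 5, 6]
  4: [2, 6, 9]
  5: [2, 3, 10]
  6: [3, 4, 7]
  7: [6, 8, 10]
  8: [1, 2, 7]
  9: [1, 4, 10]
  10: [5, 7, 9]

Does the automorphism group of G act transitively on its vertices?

G is 3-regular on 10 vertices with no triangles and no 4-cycles (girth 5): this is the Petersen graph. Viewing the Petersen graph as the Kneser graph K(5,2) — vertices are 2-subsets of {1,…,5}, edges join disjoint pairs — its automorphisms are exactly the permutations of the 5-element set, so Aut ≅ S_5 of order 120. Under this action every vertex can be carried to every other, so G is vertex-transitive.

Yes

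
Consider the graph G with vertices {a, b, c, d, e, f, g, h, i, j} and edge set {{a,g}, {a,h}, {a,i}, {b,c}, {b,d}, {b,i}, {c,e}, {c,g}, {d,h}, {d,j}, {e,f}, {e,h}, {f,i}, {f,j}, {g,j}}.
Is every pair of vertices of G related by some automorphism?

G is 3-regular on 10 vertices with no triangles and no 4-cycles (girth 5): this is the Petersen graph. It is a classical fact that the Petersen graph has automorphism group S_5 (order 120), arising from its description as the Kneser graph K(5,2). This group acts transitively on the 10 vertices.

Yes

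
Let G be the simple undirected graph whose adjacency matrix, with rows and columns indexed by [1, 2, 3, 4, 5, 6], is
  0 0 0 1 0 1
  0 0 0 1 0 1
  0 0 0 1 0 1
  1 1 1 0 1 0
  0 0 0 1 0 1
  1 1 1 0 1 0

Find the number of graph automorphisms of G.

48

The vertices split by degree into {4, 6} (degree 4) and {1, 2, 3, 5} (degree 2); every edge runs between the two parts, so G is the complete bipartite graph K_{2,4}. Automorphisms preserve the bipartition setwise (since the parts differ in size) and act as S_2 × S_4 within it; |Aut| = 48.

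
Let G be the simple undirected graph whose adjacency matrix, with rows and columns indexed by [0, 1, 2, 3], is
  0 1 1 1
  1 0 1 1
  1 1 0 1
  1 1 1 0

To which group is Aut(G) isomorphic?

Every vertex has degree 3, so G is the complete graph K_4. Every bijection on the vertex set is an automorphism of K_4; hence Aut(K_4) ≅ S_4, order 24.

S_4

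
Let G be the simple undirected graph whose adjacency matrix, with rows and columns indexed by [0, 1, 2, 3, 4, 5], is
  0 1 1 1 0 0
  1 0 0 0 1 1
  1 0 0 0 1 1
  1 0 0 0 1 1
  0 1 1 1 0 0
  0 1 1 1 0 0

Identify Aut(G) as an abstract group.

G is 3-regular and bipartite with parts {0, 4, 5} and {1, 2, 3} (each part is independent and every cross-pair is an edge), so G = K_{3,3}. Aut(K_{3,3}) is the wreath product S_3 ≀ Z_2: permute within each part, then optionally swap the parts; |Aut| = 2·(3!)² = 72.

S_3 ≀ Z_2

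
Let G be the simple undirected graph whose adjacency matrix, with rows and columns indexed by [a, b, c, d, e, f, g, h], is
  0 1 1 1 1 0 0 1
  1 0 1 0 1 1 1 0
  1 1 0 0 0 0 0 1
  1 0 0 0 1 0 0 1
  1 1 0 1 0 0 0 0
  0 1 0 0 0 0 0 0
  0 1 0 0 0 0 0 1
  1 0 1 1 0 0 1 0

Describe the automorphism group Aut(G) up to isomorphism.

{e}

Degrees alone do not determine every vertex (e.g. a and b both have degree 5), but their neighbour-degree multisets differ: N(a) has degrees [3, 3, 3, 4, 5] while N(b) has degrees [1, 2, 3, 3, 5]. Repeating this refinement separates all vertices, so the only automorphism is the identity.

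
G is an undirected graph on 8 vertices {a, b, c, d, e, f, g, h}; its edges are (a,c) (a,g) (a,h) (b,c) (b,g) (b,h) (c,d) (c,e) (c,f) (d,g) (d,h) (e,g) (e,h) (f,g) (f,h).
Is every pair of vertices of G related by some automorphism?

No

Automorphisms preserve degree, but G has vertices of degree 3 and vertices of degree 5; no automorphism maps one to the other, so G is not vertex-transitive.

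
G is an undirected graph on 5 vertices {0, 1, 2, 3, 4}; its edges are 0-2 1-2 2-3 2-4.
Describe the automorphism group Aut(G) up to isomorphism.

Vertex 2 has degree 4 and every other vertex has degree 1, so G is the star K_{1,4} with centre 2. The 4 leaves are pairwise interchangeable while the centre is fixed, giving Aut(G) = S_4.

the symmetric group on 4 letters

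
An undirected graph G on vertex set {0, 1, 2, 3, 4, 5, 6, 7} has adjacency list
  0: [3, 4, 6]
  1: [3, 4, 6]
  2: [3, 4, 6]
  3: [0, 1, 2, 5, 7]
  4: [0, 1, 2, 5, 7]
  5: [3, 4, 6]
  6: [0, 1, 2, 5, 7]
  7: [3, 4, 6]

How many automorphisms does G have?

720

The vertices split by degree into {3, 4, 6} (degree 5) and {0, 1, 2, 5, 7} (degree 3); every edge runs between the two parts, so G is the complete bipartite graph K_{3,5}. The parts have unequal sizes, so no automorphism swaps them; each part is permuted independently, giving S_3 × S_5 of order 3!·5! = 720.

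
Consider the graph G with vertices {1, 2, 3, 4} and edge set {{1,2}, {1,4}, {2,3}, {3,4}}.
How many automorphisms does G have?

G is 2-regular and bipartite with parts {2, 4} and {1, 3} (each part is independent and every cross-pair is an edge), so G = K_{2,2}. Each part can be permuted independently (S_2 × S_2) and the two equal-size parts can also be swapped, giving (S_2 × S_2) ⋊ Z_2 of order 2·(2!)² = 8.

8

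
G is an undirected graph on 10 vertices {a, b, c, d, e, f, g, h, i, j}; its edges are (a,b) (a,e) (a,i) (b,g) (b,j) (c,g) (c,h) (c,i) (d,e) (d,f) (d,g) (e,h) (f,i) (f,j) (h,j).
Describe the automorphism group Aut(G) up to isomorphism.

the symmetric group S_5

G is 3-regular on 10 vertices with no triangles and no 4-cycles (girth 5): this is the Petersen graph. It is a classical fact that the Petersen graph has automorphism group S_5 (order 120), arising from its description as the Kneser graph K(5,2).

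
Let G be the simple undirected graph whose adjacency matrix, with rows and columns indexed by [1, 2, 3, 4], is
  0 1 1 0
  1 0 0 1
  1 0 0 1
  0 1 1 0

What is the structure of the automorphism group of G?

the dihedral group of order 8

G is 2-regular and bipartite on 2^2 = 4 vertices with girth 4; it is the hypercube graph Q_2. Aut(Q_2) consists of the signed permutations of the 2 coordinate axes: 2! permutations times 2^2 sign flips, so |Aut| = 2^2·2! = 8.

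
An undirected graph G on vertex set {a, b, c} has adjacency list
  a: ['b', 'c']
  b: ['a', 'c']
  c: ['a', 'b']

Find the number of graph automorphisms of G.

6

Every vertex has degree 2, so G is the complete graph K_3. Every bijection on the vertex set is an automorphism of K_3; hence Aut(K_3) ≅ S_3, order 6.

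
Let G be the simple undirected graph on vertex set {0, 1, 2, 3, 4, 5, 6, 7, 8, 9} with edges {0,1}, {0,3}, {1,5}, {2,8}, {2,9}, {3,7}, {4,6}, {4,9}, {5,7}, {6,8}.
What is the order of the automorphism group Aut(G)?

G has two connected components, {0, 1, 3, 5, 7} and {2, 4, 6, 8, 9}; each is 2-regular, so G = C_5 ⊔ C_5. With two isomorphic components, Aut(G) = Aut(C_5) ≀ S_2 = (D_5 × D_5) ⋊ Z_2: permute each cycle by D_5, then optionally swap the two cycles. Order 2·(2·5)² = 200.

200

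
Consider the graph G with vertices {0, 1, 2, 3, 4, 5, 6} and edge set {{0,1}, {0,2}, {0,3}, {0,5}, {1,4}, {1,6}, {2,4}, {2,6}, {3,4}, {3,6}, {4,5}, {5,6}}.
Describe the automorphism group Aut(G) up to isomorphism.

S_3 × S_4

The vertices split by degree into {0, 4, 6} (degree 4) and {1, 2, 3, 5} (degree 3); every edge runs between the two parts, so G is the complete bipartite graph K_{3,4}. Automorphisms preserve the bipartition setwise (since the parts differ in size) and act as S_3 × S_4 within it; |Aut| = 144.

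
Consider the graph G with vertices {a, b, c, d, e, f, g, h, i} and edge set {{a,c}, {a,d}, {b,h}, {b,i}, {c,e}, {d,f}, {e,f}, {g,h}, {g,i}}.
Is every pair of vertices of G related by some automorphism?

No

G has two connected components, {a, c, d, e, f} and {b, g, h, i}; each is 2-regular, so G = C_5 ⊔ C_4. The orbit of a under Aut(G) is {a, c, d, e, f}, which does not contain b, so G is not vertex-transitive.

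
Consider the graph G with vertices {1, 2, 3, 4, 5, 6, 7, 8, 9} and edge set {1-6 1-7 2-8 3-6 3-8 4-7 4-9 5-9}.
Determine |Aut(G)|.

2

The degree sequence is [2, 1, 2, 2, 1, 2, 2, 2, 2]; the two degree-1 vertices 2 and 5 are the ends of a path, so G = P_9. The only nontrivial automorphism of a path is the end-to-end reflection, so Aut(G) ≅ Z_2.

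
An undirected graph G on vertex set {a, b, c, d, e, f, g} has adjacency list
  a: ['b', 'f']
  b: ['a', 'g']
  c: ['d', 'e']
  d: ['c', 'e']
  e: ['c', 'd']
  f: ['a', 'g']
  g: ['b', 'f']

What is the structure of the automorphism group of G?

G has two connected components, {a, b, f, g} and {c, d, e}; each is 2-regular, so G = C_4 ⊔ C_3. No automorphism exchanges components of different sizes, hence Aut(G) is the direct product D_3 × D_4, order 48.

D_3 × D_4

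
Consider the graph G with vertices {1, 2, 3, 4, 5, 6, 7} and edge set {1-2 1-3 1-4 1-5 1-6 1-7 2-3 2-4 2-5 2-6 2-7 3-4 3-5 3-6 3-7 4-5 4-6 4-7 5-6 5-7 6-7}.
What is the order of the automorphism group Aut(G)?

All 7 vertices are pairwise adjacent: G = K_7. Any permutation of the 7 vertices preserves K_7, so Aut(K_7) = S_7 of order 7! = 5040.

5040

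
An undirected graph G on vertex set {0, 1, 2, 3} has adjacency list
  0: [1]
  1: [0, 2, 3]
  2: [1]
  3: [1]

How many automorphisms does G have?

6

Vertex 1 has degree 3 and every other vertex has degree 1, so G is the star K_{1,3} with centre 1. Any automorphism fixes the centre and permutes the 3 leaves freely, so Aut(G) ≅ S_3 of order 3! = 6.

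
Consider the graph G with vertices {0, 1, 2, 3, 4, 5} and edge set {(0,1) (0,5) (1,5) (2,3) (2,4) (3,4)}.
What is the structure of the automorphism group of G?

G has two connected components, {2, 3, 4} and {0, 1, 5}; each is 2-regular, so G = C_3 ⊔ C_3. Aut of a disjoint union of two copies of C_3 is the wreath product D_3 ≀ Z_2, of order 2·6² = 72.

(D_3 × D_3) ⋊ Z_2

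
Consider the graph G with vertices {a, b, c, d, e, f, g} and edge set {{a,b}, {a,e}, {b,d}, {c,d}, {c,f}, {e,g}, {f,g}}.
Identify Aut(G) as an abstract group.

the dihedral group of order 14

G is 2-regular and connected on 7 vertices, i.e. the cycle C_7. The automorphisms of the 7-cycle are exactly the symmetries of a regular 7-gon: the dihedral group D_7, |D_7| = 14.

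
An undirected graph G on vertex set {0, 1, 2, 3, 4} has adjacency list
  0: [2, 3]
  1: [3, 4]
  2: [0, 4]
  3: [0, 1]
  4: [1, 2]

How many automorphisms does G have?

10

Every vertex has degree 2 and the graph is connected, so G is the 5-cycle C_5. The automorphisms of the 5-cycle are exactly the symmetries of a regular 5-gon: the dihedral group D_5, |D_5| = 10.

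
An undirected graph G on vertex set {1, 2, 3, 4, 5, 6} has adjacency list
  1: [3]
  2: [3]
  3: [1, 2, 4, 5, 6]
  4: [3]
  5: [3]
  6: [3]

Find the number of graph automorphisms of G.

Vertex 3 has degree 5 and every other vertex has degree 1, so G is the star K_{1,5} with centre 3. The 5 leaves are pairwise interchangeable while the centre is fixed, giving Aut(G) = S_5.

120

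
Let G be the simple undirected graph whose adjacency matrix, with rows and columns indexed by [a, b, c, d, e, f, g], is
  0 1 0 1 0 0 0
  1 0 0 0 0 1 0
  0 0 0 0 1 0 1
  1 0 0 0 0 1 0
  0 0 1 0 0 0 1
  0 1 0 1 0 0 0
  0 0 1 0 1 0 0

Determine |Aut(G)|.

G has two connected components, {a, b, d, f} and {c, e, g}; each is 2-regular, so G = C_4 ⊔ C_3. The components are non-isomorphic (different sizes), so Aut(G) = Aut(C_4) × Aut(C_3) = D_4 × D_3 of order 8·6 = 48.

48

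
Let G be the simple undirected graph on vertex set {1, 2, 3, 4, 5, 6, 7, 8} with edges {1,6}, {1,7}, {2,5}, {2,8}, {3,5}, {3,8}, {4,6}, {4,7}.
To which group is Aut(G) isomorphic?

G has two connected components, {1, 4, 6, 7} and {2, 3, 5, 8}; each is 2-regular, so G = C_4 ⊔ C_4. Aut of a disjoint union of two copies of C_4 is the wreath product D_4 ≀ Z_2, of order 2·8² = 128.

D_4 ≀ Z_2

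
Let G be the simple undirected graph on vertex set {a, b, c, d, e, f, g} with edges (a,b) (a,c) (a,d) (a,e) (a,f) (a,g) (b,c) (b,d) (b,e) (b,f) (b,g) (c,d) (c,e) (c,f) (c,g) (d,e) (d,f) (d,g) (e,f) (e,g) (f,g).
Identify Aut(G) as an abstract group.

Every vertex has degree 6, so G is the complete graph K_7. Every bijection on the vertex set is an automorphism of K_7; hence Aut(K_7) ≅ S_7, order 5040.

S_7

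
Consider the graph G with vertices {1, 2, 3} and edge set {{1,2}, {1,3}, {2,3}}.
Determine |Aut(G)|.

6

Every vertex has degree 2, so G is the complete graph K_3. Any permutation of the 3 vertices preserves K_3, so Aut(K_3) = S_3 of order 3! = 6.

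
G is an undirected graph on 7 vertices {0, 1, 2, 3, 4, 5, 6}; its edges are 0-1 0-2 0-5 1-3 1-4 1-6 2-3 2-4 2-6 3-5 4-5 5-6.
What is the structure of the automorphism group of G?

The vertices split by degree into {1, 2, 5} (degree 4) and {0, 3, 4, 6} (degree 3); every edge runs between the two parts, so G is the complete bipartite graph K_{3,4}. The parts have unequal sizes, so no automorphism swaps them; each part is permuted independently, giving S_4 × S_3 of order 4!·3! = 144.

S_4 × S_3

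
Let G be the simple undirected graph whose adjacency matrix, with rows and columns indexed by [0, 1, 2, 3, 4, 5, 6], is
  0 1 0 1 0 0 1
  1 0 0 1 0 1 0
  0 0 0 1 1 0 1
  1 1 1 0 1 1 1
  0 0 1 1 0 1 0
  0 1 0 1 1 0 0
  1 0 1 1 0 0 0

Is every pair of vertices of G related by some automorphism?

Vertex 3 is the only vertex of degree 6, so every automorphism fixes it; G is not vertex-transitive.

No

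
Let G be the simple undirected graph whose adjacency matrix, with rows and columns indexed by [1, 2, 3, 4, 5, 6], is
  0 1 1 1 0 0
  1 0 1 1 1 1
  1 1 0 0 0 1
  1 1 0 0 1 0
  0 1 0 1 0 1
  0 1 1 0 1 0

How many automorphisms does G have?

Vertex 2 is the unique vertex of degree 5; the remaining 5 vertices each have degree 3 and induce a cycle, so G is the wheel on 6 vertices with hub 2. With the hub fixed, the remaining symmetry is that of the rim cycle C_5, giving the dihedral group D_5.

10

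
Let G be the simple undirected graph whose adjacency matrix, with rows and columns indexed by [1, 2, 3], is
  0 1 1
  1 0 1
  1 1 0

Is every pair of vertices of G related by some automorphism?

All 3 vertices are pairwise adjacent: G = K_3. Any permutation of the 3 vertices preserves K_3, so Aut(K_3) = S_3 of order 3! = 6. This group acts transitively on the 3 vertices.

Yes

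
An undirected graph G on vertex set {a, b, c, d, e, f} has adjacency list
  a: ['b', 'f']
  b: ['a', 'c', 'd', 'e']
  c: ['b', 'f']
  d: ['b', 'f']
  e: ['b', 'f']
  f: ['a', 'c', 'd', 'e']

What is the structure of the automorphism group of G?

S_2 × S_4

The vertices split by degree into {b, f} (degree 4) and {a, c, d, e} (degree 2); every edge runs between the two parts, so G is the complete bipartite graph K_{2,4}. Automorphisms preserve the bipartition setwise (since the parts differ in size) and act as S_2 × S_4 within it; |Aut| = 48.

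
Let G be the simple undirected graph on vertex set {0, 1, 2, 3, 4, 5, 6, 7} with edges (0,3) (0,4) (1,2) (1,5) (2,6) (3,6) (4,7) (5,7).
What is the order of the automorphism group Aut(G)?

Every vertex has degree 2 and the graph is connected, so G is the 8-cycle C_8. The automorphisms of the 8-cycle are exactly the symmetries of a regular 8-gon: the dihedral group D_8, |D_8| = 16.

16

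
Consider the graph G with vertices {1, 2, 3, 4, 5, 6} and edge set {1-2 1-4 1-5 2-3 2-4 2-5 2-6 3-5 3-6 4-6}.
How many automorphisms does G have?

10

Vertex 2 is the unique vertex of degree 5; the remaining 5 vertices each have degree 3 and induce a cycle, so G is the wheel on 6 vertices with hub 2. With the hub fixed, the remaining symmetry is that of the rim cycle C_5, giving the dihedral group D_5.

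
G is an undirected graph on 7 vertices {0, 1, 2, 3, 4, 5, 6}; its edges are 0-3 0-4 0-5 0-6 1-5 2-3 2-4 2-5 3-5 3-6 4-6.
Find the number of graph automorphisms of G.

1

The degree sequence is [4, 1, 3, 4, 3, 4, 3]. Checking the degree-preserving permutations of the vertex set shows that none except the identity preserves every edge, so Aut(G) is trivial.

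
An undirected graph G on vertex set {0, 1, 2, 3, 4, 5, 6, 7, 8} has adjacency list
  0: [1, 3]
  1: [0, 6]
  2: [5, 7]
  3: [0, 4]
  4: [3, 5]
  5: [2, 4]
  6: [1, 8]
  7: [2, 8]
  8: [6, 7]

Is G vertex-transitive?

Every vertex has degree 2 and the graph is connected, so G is the 9-cycle C_9. C_9 has 9 rotations and 9 reflections, so Aut(C_9) ≅ D_9 of order 18. Under this action every vertex can be carried to every other, so G is vertex-transitive.

Yes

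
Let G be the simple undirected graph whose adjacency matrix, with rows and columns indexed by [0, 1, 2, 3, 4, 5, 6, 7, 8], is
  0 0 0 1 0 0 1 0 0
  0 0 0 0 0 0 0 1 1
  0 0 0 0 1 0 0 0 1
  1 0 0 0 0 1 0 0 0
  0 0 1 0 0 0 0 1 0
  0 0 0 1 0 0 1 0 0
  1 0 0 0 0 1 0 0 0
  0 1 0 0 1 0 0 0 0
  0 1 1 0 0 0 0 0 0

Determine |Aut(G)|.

G has two connected components, {1, 2, 4, 7, 8} and {0, 3, 5, 6}; each is 2-regular, so G = C_5 ⊔ C_4. No automorphism exchanges components of different sizes, hence Aut(G) is the direct product D_5 × D_4, order 80.

80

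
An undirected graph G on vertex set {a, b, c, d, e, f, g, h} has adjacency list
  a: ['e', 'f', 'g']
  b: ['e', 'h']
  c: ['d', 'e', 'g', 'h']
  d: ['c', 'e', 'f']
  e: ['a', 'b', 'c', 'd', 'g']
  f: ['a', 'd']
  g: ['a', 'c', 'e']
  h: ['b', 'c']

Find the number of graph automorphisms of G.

Degrees alone do not determine every vertex (e.g. a and d both have degree 3), but their neighbour-degree multisets differ: N(a) has degrees [2, 3, 5] while N(d) has degrees [2, 4, 5]. Repeating this refinement separates all vertices, so the only automorphism is the identity.

1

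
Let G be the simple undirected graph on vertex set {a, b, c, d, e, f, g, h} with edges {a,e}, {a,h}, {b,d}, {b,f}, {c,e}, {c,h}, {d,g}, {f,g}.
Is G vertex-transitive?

Yes

G has two connected components, {b, d, f, g} and {a, c, e, h}; each is 2-regular, so G = C_4 ⊔ C_4. With two isomorphic components, Aut(G) = Aut(C_4) ≀ S_2 = (D_4 × D_4) ⋊ Z_2: permute each cycle by D_4, then optionally swap the two cycles. Order 2·(2·4)² = 128. This group acts transitively on the 8 vertices.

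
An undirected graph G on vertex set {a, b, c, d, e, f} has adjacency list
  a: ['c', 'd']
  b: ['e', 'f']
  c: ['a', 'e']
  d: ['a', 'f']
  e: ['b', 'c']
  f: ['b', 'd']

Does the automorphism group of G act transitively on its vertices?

Every vertex has degree 2 and the graph is connected, so G is the 6-cycle C_6. C_6 has 6 rotations and 6 reflections, so Aut(C_6) ≅ D_6 of order 12. This group acts transitively on the 6 vertices.

Yes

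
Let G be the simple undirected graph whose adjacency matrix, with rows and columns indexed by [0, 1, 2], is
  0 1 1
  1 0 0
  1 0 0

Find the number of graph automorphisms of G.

The degree sequence is [2, 1, 1]; the two degree-1 vertices 1 and 2 are the ends of a path, so G = P_3. The only nontrivial automorphism of a path is the end-to-end reflection, so Aut(G) ≅ Z_2.

2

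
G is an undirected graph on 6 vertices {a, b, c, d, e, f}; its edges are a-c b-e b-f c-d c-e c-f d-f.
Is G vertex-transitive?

No

Vertex a is the only vertex of degree 1, so every automorphism fixes it; G is not vertex-transitive.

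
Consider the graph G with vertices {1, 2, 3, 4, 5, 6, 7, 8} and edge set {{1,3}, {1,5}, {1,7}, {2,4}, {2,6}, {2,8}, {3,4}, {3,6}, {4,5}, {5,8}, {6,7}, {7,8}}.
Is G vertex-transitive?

Yes

G is 3-regular and bipartite on 2^3 = 8 vertices with girth 4; it is the hypercube graph Q_3. Aut(Q_3) consists of the signed permutations of the 3 coordinate axes: 3! permutations times 2^3 sign flips, so |Aut| = 2^3·3! = 48. This group acts transitively on the 8 vertices.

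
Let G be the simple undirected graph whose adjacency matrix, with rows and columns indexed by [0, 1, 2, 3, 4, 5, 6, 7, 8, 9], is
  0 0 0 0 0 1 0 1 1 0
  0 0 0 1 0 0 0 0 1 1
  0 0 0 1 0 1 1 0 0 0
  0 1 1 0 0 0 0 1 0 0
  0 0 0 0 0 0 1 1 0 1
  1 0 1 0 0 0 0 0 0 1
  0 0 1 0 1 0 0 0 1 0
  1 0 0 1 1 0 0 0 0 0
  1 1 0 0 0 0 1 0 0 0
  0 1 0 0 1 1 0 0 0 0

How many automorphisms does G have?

G is 3-regular on 10 vertices with no triangles and no 4-cycles (girth 5): this is the Petersen graph. Viewing the Petersen graph as the Kneser graph K(5,2) — vertices are 2-subsets of {1,…,5}, edges join disjoint pairs — its automorphisms are exactly the permutations of the 5-element set, so Aut ≅ S_5 of order 120.

120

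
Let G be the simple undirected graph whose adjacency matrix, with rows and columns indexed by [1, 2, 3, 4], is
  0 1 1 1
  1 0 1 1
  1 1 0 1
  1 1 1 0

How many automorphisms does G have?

24

All 4 vertices are pairwise adjacent: G = K_4. Any permutation of the 4 vertices preserves K_4, so Aut(K_4) = S_4 of order 4! = 24.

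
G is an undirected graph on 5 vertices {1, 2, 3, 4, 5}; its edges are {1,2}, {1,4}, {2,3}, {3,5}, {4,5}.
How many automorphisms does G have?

Every vertex has degree 2 and the graph is connected, so G is the 5-cycle C_5. C_5 has 5 rotations and 5 reflections, so Aut(C_5) ≅ D_5 of order 10.

10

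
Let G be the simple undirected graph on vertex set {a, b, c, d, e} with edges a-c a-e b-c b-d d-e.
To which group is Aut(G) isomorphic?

D_5

G is 2-regular and connected on 5 vertices, i.e. the cycle C_5. The automorphisms of the 5-cycle are exactly the symmetries of a regular 5-gon: the dihedral group D_5, |D_5| = 10.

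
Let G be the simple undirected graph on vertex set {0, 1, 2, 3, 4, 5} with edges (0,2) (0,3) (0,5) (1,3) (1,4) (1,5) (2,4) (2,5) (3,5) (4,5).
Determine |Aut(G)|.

Vertex 5 is the unique vertex of degree 5; the remaining 5 vertices each have degree 3 and induce a cycle, so G is the wheel on 6 vertices with hub 5. With the hub fixed, the remaining symmetry is that of the rim cycle C_5, giving the dihedral group D_5.

10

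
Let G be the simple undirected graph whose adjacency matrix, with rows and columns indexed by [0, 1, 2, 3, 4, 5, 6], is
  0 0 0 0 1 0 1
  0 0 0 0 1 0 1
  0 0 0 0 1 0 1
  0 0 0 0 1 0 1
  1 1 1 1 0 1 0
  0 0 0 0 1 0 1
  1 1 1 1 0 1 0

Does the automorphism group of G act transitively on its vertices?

Automorphisms preserve degree, but G has vertices of degree 2 and vertices of degree 5; no automorphism maps one to the other, so G is not vertex-transitive.

No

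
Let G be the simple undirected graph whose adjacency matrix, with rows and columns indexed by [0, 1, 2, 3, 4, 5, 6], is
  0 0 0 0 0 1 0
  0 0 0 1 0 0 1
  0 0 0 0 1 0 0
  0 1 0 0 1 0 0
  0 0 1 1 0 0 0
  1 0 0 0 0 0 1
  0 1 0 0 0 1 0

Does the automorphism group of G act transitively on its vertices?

No

Automorphisms preserve degree, but G has vertices of degree 1 and vertices of degree 2; no automorphism maps one to the other, so G is not vertex-transitive.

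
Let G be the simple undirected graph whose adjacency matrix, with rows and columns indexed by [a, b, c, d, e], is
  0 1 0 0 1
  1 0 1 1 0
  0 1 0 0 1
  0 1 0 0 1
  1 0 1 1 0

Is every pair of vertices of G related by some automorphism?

No

Automorphisms preserve degree, but G has vertices of degree 2 and vertices of degree 3; no automorphism maps one to the other, so G is not vertex-transitive.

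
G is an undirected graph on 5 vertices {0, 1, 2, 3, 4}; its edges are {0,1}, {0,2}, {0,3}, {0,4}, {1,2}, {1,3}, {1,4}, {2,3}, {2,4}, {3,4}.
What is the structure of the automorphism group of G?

S_5

All 5 vertices are pairwise adjacent: G = K_5. Every bijection on the vertex set is an automorphism of K_5; hence Aut(K_5) ≅ S_5, order 120.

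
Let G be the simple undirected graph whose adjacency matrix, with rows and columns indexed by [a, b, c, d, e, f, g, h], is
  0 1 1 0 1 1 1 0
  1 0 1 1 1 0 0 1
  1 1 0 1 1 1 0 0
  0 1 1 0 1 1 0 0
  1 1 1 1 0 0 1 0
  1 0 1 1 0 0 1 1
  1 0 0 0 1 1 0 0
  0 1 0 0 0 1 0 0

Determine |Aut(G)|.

1

Degrees alone do not determine every vertex (e.g. a and b both have degree 5), but their neighbour-degree multisets differ: N(a) has degrees [3, 5, 5, 5, 5] while N(b) has degrees [2, 4, 5, 5, 5]. Repeating this refinement separates all vertices, so the only automorphism is the identity.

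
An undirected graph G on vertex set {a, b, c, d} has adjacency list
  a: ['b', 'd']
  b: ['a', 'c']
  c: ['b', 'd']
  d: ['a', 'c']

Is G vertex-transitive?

G is 2-regular and bipartite on 2^2 = 4 vertices with girth 4; it is the hypercube graph Q_2. The symmetry group of the 2-cube is the hyperoctahedral group B_2 = Z_2 ≀ S_2, of order 2^2·2! = 8. This group acts transitively on the 4 vertices.

Yes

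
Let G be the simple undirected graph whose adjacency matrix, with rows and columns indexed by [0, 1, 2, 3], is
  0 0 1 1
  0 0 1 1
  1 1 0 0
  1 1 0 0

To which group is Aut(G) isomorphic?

Z_2^2 ⋊ S_2

G is 2-regular and bipartite on 2^2 = 4 vertices with girth 4; it is the hypercube graph Q_2. Aut(Q_2) consists of the signed permutations of the 2 coordinate axes: 2! permutations times 2^2 sign flips, so |Aut| = 2^2·2! = 8.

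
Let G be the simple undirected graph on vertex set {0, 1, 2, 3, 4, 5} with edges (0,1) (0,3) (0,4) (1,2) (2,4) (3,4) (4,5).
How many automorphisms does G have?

Degrees alone do not determine every vertex (e.g. 1 and 2 both have degree 2), but their neighbour-degree multisets differ: N(1) has degrees [2, 3] while N(2) has degrees [2, 4]. Repeating this refinement separates all vertices, so the only automorphism is the identity.

1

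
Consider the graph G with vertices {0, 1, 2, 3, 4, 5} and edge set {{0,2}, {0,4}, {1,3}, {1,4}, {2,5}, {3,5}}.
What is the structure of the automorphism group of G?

the dihedral group of order 12

Every vertex has degree 2 and the graph is connected, so G is the 6-cycle C_6. The automorphisms of the 6-cycle are exactly the symmetries of a regular 6-gon: the dihedral group D_6, |D_6| = 12.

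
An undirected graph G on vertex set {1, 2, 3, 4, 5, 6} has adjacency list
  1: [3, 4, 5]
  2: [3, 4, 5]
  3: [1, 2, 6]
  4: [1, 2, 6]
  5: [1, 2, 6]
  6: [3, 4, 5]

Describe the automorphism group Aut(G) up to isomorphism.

G is 3-regular and bipartite with parts {1, 2, 6} and {3, 4, 5} (each part is independent and every cross-pair is an edge), so G = K_{3,3}. Aut(K_{3,3}) is the wreath product S_3 ≀ Z_2: permute within each part, then optionally swap the parts; |Aut| = 2·(3!)² = 72.

S_3 ≀ Z_2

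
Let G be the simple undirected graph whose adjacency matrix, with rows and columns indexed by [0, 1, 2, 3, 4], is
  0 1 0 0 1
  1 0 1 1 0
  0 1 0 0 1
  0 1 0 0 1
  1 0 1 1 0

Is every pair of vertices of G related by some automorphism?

No

Automorphisms preserve degree, but G has vertices of degree 2 and vertices of degree 3; no automorphism maps one to the other, so G is not vertex-transitive.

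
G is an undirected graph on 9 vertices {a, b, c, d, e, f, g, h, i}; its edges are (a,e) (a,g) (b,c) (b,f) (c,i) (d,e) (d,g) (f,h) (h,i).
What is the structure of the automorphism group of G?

D_5 × D_4

G has two connected components, {b, c, f, h, i} and {a, d, e, g}; each is 2-regular, so G = C_5 ⊔ C_4. The components are non-isomorphic (different sizes), so Aut(G) = Aut(C_5) × Aut(C_4) = D_5 × D_4 of order 10·8 = 80.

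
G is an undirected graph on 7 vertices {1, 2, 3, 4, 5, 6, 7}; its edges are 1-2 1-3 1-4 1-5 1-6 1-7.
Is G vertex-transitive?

No

Vertex 1 is the only vertex of degree 6, so every automorphism fixes it; G is not vertex-transitive.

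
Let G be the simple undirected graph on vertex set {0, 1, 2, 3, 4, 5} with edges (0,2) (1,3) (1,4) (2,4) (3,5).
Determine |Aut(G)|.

2

The degree sequence is [1, 2, 2, 2, 2, 1]; the two degree-1 vertices 0 and 5 are the ends of a path, so G = P_6. The only nontrivial automorphism of a path is the end-to-end reflection, so Aut(G) ≅ Z_2.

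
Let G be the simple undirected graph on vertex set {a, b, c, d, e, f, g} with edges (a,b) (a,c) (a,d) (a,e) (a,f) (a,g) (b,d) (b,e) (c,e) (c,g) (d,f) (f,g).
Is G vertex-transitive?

No

Vertex a is the only vertex of degree 6, so every automorphism fixes it; G is not vertex-transitive.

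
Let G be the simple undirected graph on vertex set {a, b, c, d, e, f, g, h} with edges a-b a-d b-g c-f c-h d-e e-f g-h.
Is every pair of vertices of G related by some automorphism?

G is 2-regular and connected on 8 vertices, i.e. the cycle C_8. The automorphisms of the 8-cycle are exactly the symmetries of a regular 8-gon: the dihedral group D_8, |D_8| = 16. This group acts transitively on the 8 vertices.

Yes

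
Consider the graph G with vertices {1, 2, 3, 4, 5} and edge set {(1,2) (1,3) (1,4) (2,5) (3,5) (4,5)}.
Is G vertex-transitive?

No

Automorphisms preserve degree, but G has vertices of degree 2 and vertices of degree 3; no automorphism maps one to the other, so G is not vertex-transitive.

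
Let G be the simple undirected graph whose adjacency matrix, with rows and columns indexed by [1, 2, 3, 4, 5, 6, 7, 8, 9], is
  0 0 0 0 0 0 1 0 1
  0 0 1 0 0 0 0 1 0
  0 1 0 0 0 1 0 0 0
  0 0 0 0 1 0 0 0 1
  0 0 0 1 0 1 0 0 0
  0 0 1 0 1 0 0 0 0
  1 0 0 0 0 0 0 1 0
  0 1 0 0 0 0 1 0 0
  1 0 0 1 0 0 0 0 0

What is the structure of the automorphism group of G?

D_9

G is 2-regular and connected on 9 vertices, i.e. the cycle C_9. The automorphisms of the 9-cycle are exactly the symmetries of a regular 9-gon: the dihedral group D_9, |D_9| = 18.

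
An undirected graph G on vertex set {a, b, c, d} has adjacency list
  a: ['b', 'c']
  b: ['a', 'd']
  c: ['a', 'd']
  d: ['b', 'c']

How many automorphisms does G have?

G is 2-regular and bipartite on 2^2 = 4 vertices with girth 4; it is the hypercube graph Q_2. The symmetry group of the 2-cube is the hyperoctahedral group B_2 = Z_2 ≀ S_2, of order 2^2·2! = 8.

8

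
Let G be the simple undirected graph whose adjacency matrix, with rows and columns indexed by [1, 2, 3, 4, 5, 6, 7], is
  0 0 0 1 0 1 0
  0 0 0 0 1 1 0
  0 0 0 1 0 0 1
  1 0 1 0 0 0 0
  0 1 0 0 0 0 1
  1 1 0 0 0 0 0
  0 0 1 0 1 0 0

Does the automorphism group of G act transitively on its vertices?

Every vertex has degree 2 and the graph is connected, so G is the 7-cycle C_7. C_7 has 7 rotations and 7 reflections, so Aut(C_7) ≅ D_7 of order 14. Under this action every vertex can be carried to every other, so G is vertex-transitive.

Yes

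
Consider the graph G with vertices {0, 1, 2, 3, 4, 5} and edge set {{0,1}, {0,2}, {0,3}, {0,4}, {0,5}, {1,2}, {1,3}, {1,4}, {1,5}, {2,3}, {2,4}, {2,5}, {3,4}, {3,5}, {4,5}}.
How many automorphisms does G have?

All 6 vertices are pairwise adjacent: G = K_6. Any permutation of the 6 vertices preserves K_6, so Aut(K_6) = S_6 of order 6! = 720.

720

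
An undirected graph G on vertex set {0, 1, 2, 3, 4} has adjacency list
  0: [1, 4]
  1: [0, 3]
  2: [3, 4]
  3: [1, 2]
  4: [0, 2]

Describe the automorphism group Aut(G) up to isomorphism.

Every vertex has degree 2 and the graph is connected, so G is the 5-cycle C_5. C_5 has 5 rotations and 5 reflections, so Aut(C_5) ≅ D_5 of order 10.

the dihedral group of order 10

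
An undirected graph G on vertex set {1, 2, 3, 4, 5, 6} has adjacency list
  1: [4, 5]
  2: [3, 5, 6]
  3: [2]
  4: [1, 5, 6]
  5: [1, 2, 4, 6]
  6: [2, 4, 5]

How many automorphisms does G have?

1

Degrees alone do not determine every vertex (e.g. 2 and 4 both have degree 3), but their neighbour-degree multisets differ: N(2) has degrees [1, 3, 4] while N(4) has degrees [2, 3, 4]. Repeating this refinement separates all vertices, so the only automorphism is the identity.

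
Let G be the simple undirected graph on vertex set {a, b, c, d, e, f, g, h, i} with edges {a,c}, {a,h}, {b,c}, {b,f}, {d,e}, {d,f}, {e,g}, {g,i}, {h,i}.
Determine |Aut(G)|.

18

Every vertex has degree 2 and the graph is connected, so G is the 9-cycle C_9. The automorphisms of the 9-cycle are exactly the symmetries of a regular 9-gon: the dihedral group D_9, |D_9| = 18.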